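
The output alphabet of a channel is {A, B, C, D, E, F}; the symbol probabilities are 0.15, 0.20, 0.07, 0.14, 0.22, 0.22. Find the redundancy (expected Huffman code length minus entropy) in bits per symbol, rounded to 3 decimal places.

Entropy H = −Σ p log₂ p ≈ 2.5017 bits.
Huffman merges: 7/100+7/50→21/100; 3/20+1/5→7/20; 21/100+11/50→43/100; 11/50+7/20→57/100; 43/100+57/100→1. L = 64/25 ≈ 2.5600.
L − H = 2.5600 − 2.5017 = 0.058 bits.

0.058 bits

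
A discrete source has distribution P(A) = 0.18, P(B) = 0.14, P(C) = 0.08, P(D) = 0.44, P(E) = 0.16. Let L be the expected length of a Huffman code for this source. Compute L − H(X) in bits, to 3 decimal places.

0.042 bits

Entropy H = −Σ p log₂ p ≈ 2.0781 bits.
Huffman merges: 2/25+7/50→11/50; 4/25+9/50→17/50; 11/50+17/50→14/25; 11/25+14/25→1. L = 53/25 ≈ 2.1200.
L − H = 2.1200 − 2.0781 = 0.042 bits.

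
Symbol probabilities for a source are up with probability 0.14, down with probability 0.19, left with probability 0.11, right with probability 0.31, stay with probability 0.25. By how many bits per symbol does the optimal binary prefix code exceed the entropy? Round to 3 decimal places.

0.024 bits

Entropy H = −Σ p log₂ p ≈ 2.2264 bits.
Huffman merges: 11/100+7/50→1/4; 19/100+1/4→11/25; 1/4+31/100→14/25; 11/25+14/25→1. L = 9/4 ≈ 2.2500.
L − H = 2.2500 − 2.2264 = 0.024 bits.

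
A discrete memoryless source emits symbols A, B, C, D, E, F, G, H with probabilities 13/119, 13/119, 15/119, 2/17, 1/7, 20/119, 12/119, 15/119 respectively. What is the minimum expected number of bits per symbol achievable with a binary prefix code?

Repeatedly combine the two least-probable nodes; the expected code length is the sum of the merged weights.
merge 12/119 + 13/119 → 25/119
merge 13/119 + 2/17 → 27/119
merge 15/119 + 15/119 → 30/119
merge 1/7 + 20/119 → 37/119
merge 25/119 + 27/119 → 52/119
merge 30/119 + 37/119 → 67/119
merge 52/119 + 67/119 → 1
L = 25/119 + 27/119 + 30/119 + 37/119 + 52/119 + 67/119 + 1 = 3 bits/symbol.

3 bits/symbol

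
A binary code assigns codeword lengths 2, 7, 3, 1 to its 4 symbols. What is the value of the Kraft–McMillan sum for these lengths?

0.8828125

With common denominator 2^7 = 128: Σ 2^(−ℓᵢ) = 32/128 + 1/128 + 16/128 + 64/128 = 113/128 = 0.8828125.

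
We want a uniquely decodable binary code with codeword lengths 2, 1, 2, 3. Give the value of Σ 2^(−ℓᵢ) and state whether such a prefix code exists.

1.125; no

With common denominator 2^3 = 8: Σ 2^(−ℓᵢ) = 2/8 + 4/8 + 2/8 + 1/8 = 9/8 = 1.125.
Kraft's inequality requires Σ ≤ 1; here Σ = 1.125 > 1, so no such prefix code exists.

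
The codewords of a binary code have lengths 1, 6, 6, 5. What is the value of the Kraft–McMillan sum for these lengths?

0.5625

With common denominator 2^6 = 64: Σ 2^(−ℓᵢ) = 32/64 + 1/64 + 1/64 + 2/64 = 36/64 = 0.5625.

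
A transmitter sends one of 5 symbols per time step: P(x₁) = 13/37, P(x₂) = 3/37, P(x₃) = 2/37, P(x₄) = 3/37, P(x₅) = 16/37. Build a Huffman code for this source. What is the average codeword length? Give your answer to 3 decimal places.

Repeatedly combine the two least-probable nodes; the expected code length is the sum of the merged weights.
merge 2/37 + 3/37 → 5/37
merge 3/37 + 5/37 → 8/37
merge 8/37 + 13/37 → 21/37
merge 16/37 + 21/37 → 1
L = 5/37 + 8/37 + 21/37 + 1 = 71/37 ≈ 1.919 bits/symbol.

1.919 bits/symbol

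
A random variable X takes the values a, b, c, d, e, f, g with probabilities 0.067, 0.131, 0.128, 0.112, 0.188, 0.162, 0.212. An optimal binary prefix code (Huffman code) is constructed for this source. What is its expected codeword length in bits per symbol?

2.779 bits/symbol

Repeatedly combine the two least-probable nodes; the expected code length is the sum of the merged weights.
merge 67/1000 + 14/125 → 179/1000
merge 16/125 + 131/1000 → 259/1000
merge 81/500 + 179/1000 → 341/1000
merge 47/250 + 53/250 → 2/5
merge 259/1000 + 341/1000 → 3/5
merge 2/5 + 3/5 → 1
L = 179/1000 + 259/1000 + 341/1000 + 2/5 + 3/5 + 1 = 2779/1000 = 2.779 bits/symbol.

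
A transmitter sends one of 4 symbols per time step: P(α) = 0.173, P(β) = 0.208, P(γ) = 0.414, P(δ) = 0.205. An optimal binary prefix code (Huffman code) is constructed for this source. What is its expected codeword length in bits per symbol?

Repeatedly combine the two least-probable nodes; the expected code length is the sum of the merged weights.
merge 173/1000 + 41/200 → 189/500
merge 26/125 + 189/500 → 293/500
merge 207/500 + 293/500 → 1
L = 189/500 + 293/500 + 1 = 491/250 = 1.964 bits/symbol.

1.964 bits/symbol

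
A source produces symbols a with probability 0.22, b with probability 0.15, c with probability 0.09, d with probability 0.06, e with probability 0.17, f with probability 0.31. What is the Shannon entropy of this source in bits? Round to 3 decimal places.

H = −Σ pᵢ log₂ pᵢ.
−0.22·log₂(0.22) = 0.4806
−0.15·log₂(0.15) = 0.4105
−0.09·log₂(0.09) = 0.3127
−0.06·log₂(0.06) = 0.2435
−0.17·log₂(0.17) = 0.4346
−0.31·log₂(0.31) = 0.5238
Sum ≈ 2.4057 → 2.406 bits.

2.406 bits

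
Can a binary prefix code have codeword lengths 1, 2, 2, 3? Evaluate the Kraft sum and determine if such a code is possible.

With common denominator 2^3 = 8: Σ 2^(−ℓᵢ) = 4/8 + 2/8 + 2/8 + 1/8 = 9/8 = 1.125.
Kraft's inequality requires Σ ≤ 1; here Σ = 1.125 > 1, so no such prefix code exists.

1.125; no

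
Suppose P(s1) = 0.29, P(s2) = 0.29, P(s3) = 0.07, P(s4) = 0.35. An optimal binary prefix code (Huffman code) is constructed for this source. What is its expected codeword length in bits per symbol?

2 bits/symbol

Repeatedly combine the two least-probable nodes; the expected code length is the sum of the merged weights.
merge 7/100 + 29/100 → 9/25
merge 29/100 + 7/20 → 16/25
merge 9/25 + 16/25 → 1
L = 9/25 + 16/25 + 1 = 2 bits/symbol.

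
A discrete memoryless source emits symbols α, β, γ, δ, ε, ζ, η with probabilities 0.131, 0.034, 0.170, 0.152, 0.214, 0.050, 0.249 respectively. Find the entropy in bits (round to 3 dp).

H = −Σ pᵢ log₂ pᵢ.
−0.131·log₂(0.131) = 0.3841
−0.034·log₂(0.034) = 0.1659
−0.170·log₂(0.170) = 0.4346
−0.152·log₂(0.152) = 0.4131
−0.214·log₂(0.214) = 0.4760
−0.050·log₂(0.050) = 0.2161
−0.249·log₂(0.249) = 0.4994
Sum ≈ 2.5892 → 2.589 bits.

2.589 bits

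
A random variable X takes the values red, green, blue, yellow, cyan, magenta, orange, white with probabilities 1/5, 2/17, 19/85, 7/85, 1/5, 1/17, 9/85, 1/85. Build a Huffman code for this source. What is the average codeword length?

Repeatedly combine the two least-probable nodes; the expected code length is the sum of the merged weights.
merge 1/85 + 1/17 → 6/85
merge 6/85 + 7/85 → 13/85
merge 9/85 + 2/17 → 19/85
merge 13/85 + 1/5 → 6/17
merge 1/5 + 19/85 → 36/85
merge 19/85 + 6/17 → 49/85
merge 36/85 + 49/85 → 1
L = 6/85 + 13/85 + 19/85 + 6/17 + 36/85 + 49/85 + 1 = 14/5 = 2.8 bits/symbol.

2.8 bits/symbol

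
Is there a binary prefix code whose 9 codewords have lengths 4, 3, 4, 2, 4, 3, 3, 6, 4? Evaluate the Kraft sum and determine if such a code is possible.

With common denominator 2^6 = 64: Σ 2^(−ℓᵢ) = 4/64 + 8/64 + 4/64 + 16/64 + 4/64 + 8/64 + 8/64 + 1/64 + 4/64 = 57/64 = 0.890625.
Kraft's inequality requires Σ ≤ 1; here Σ = 0.890625 ≤ 1, so such a prefix code exists.

0.890625; yes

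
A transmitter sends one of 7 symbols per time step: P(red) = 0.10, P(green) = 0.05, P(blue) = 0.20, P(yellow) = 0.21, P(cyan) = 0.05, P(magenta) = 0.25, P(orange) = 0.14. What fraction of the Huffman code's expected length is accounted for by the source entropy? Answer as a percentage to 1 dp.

Entropy H = −Σ p log₂ p ≈ 2.5987 bits.
Huffman merges: 1/20+1/20→1/10; 1/10+1/10→1/5; 7/50+1/5→17/50; 1/5+21/100→41/100; 1/4+17/50→59/100; 41/100+59/100→1. L = 66/25 ≈ 2.6400.
Efficiency = H/L = 2.5987/2.6400 = 98.4%.

98.4%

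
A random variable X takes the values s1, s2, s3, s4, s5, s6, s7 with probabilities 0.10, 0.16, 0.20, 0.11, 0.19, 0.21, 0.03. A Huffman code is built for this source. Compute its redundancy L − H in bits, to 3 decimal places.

0.070 bits

Entropy H = −Σ p log₂ p ≈ 2.6497 bits.
Huffman merges: 3/100+1/10→13/100; 11/100+13/100→6/25; 4/25+19/100→7/20; 1/5+21/100→41/100; 6/25+7/20→59/100; 41/100+59/100→1. L = 68/25 ≈ 2.7200.
L − H = 2.7200 − 2.6497 = 0.070 bits.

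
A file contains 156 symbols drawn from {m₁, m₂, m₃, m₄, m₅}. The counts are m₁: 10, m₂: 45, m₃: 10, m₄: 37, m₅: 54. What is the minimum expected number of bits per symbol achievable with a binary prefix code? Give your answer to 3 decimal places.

2.128 bits/symbol

Probabilities are the counts divided by 156.
Repeatedly combine the two least-probable nodes; the expected code length is the sum of the merged weights.
merge 5/78 + 5/78 → 5/39
merge 5/39 + 37/156 → 19/52
merge 15/52 + 9/26 → 33/52
merge 19/52 + 33/52 → 1
L = 5/39 + 19/52 + 33/52 + 1 = 83/39 ≈ 2.128 bits/symbol.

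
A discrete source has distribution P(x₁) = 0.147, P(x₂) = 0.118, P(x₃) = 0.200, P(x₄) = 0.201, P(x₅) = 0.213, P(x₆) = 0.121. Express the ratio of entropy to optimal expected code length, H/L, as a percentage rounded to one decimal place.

98.4%

Entropy H = −Σ p log₂ p ≈ 2.5440 bits.
Huffman merges: 59/500+121/1000→239/1000; 147/1000+1/5→347/1000; 201/1000+213/1000→207/500; 239/1000+347/1000→293/500; 207/500+293/500→1. L = 1293/500 ≈ 2.5860.
Efficiency = H/L = 2.5440/2.5860 = 98.4%.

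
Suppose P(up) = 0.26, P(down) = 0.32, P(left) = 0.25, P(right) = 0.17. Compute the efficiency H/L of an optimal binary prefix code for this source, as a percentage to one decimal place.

98.3%

Entropy H = −Σ p log₂ p ≈ 1.9659 bits.
Huffman merges: 17/100+1/4→21/50; 13/50+8/25→29/50; 21/50+29/50→1. L = 2 ≈ 2.0000.
Efficiency = H/L = 1.9659/2.0000 = 98.3%.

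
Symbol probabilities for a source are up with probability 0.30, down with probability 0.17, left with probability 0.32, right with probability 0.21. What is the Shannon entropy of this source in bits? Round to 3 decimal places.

1.955 bits

H = −Σ pᵢ log₂ pᵢ.
−0.30·log₂(0.30) = 0.5211
−0.17·log₂(0.17) = 0.4346
−0.32·log₂(0.32) = 0.5260
−0.21·log₂(0.21) = 0.4728
Sum ≈ 1.9545 → 1.955 bits.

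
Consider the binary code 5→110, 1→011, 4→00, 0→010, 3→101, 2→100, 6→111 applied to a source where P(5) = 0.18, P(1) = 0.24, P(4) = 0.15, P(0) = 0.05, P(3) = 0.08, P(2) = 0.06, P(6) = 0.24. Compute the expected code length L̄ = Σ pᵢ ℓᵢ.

2.85 bits/symbol

L̄ = Σ pᵢ·ℓᵢ = 0.18·3 + 0.24·3 + 0.15·2 + 0.05·3 + 0.08·3 + 0.06·3 + 0.24·3 = 2.85 bits/symbol.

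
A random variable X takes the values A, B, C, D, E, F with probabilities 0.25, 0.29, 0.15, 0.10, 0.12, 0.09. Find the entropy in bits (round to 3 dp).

H = −Σ pᵢ log₂ pᵢ.
−0.25·log₂(0.25) = 0.5000
−0.29·log₂(0.29) = 0.5179
−0.15·log₂(0.15) = 0.4105
−0.10·log₂(0.10) = 0.3322
−0.12·log₂(0.12) = 0.3671
−0.09·log₂(0.09) = 0.3127
Sum ≈ 2.4404 → 2.440 bits.

2.440 bits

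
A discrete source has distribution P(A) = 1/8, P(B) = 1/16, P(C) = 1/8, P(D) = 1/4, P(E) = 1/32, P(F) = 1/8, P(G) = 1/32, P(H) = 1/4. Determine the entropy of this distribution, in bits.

2.6875 bits

Each probability is a power of 1/2, so log₂(1/p) is an integer.
H = Σ p·log₂(1/p) = 1/8·3 + 1/16·4 + 1/8·3 + 1/4·2 + 1/32·5 + 1/8·3 + 1/32·5 + 1/4·2 = 2.6875 bits.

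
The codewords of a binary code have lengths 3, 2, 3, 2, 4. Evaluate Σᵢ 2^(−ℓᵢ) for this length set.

With common denominator 2^4 = 16: Σ 2^(−ℓᵢ) = 2/16 + 4/16 + 2/16 + 4/16 + 1/16 = 13/16 = 0.8125.

0.8125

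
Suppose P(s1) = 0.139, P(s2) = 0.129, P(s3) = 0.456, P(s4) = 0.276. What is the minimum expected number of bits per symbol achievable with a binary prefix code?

Repeatedly combine the two least-probable nodes; the expected code length is the sum of the merged weights.
merge 129/1000 + 139/1000 → 67/250
merge 67/250 + 69/250 → 68/125
merge 57/125 + 68/125 → 1
L = 67/250 + 68/125 + 1 = 453/250 = 1.812 bits/symbol.

1.812 bits/symbol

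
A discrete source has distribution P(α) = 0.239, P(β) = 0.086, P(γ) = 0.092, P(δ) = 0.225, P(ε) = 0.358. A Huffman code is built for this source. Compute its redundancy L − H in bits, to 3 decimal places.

Entropy H = −Σ p log₂ p ≈ 2.1293 bits.
Huffman merges: 43/500+23/250→89/500; 89/500+9/40→403/1000; 239/1000+179/500→597/1000; 403/1000+597/1000→1. L = 1089/500 ≈ 2.1780.
L − H = 2.1780 − 2.1293 = 0.049 bits.

0.049 bits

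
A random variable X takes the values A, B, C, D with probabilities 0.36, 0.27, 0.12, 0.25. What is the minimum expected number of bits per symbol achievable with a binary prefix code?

2 bits/symbol

Repeatedly combine the two least-probable nodes; the expected code length is the sum of the merged weights.
merge 3/25 + 1/4 → 37/100
merge 27/100 + 9/25 → 63/100
merge 37/100 + 63/100 → 1
L = 37/100 + 63/100 + 1 = 2 bits/symbol.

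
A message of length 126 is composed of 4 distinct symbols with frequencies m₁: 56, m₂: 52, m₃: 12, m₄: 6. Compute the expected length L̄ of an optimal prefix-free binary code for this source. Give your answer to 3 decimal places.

1.698 bits/symbol

Probabilities are the counts divided by 126.
Repeatedly combine the two least-probable nodes; the expected code length is the sum of the merged weights.
merge 1/21 + 2/21 → 1/7
merge 1/7 + 26/63 → 5/9
merge 4/9 + 5/9 → 1
L = 1/7 + 5/9 + 1 = 107/63 ≈ 1.698 bits/symbol.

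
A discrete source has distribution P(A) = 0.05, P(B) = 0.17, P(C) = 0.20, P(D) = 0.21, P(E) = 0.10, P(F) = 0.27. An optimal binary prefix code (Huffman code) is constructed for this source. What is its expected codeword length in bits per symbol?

2.47 bits/symbol

Repeatedly combine the two least-probable nodes; the expected code length is the sum of the merged weights.
merge 1/20 + 1/10 → 3/20
merge 3/20 + 17/100 → 8/25
merge 1/5 + 21/100 → 41/100
merge 27/100 + 8/25 → 59/100
merge 41/100 + 59/100 → 1
L = 3/20 + 8/25 + 41/100 + 59/100 + 1 = 247/100 = 2.47 bits/symbol.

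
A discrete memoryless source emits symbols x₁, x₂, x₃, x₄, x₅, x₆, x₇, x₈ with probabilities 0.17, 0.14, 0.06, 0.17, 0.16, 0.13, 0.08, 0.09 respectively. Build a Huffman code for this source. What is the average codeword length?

2.97 bits/symbol

Repeatedly combine the two least-probable nodes; the expected code length is the sum of the merged weights.
merge 3/50 + 2/25 → 7/50
merge 9/100 + 13/100 → 11/50
merge 7/50 + 7/50 → 7/25
merge 4/25 + 17/100 → 33/100
merge 17/100 + 11/50 → 39/100
merge 7/25 + 33/100 → 61/100
merge 39/100 + 61/100 → 1
L = 7/50 + 11/50 + 7/25 + 33/100 + 39/100 + 61/100 + 1 = 297/100 = 2.97 bits/symbol.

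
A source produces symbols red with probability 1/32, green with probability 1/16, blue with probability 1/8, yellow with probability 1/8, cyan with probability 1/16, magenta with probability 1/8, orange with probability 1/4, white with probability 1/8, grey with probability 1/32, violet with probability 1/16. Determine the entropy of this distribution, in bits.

Each probability is a power of 1/2, so log₂(1/p) is an integer.
H = Σ p·log₂(1/p) = 1/32·5 + 1/16·4 + 1/8·3 + 1/8·3 + 1/16·4 + 1/8·3 + 1/4·2 + 1/8·3 + 1/32·5 + 1/16·4 = 3.0625 bits.

3.0625 bits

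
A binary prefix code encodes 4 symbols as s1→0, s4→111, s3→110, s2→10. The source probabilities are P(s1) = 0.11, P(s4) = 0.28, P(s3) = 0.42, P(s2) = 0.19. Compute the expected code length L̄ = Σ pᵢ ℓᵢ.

L̄ = Σ pᵢ·ℓᵢ = 0.11·1 + 0.28·3 + 0.42·3 + 0.19·2 = 2.59 bits/symbol.

2.59 bits/symbol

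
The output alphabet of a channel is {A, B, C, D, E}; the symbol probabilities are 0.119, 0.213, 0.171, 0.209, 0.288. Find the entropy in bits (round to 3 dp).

H = −Σ pᵢ log₂ pᵢ.
−0.119·log₂(0.119) = 0.3654
−0.213·log₂(0.213) = 0.4752
−0.171·log₂(0.171) = 0.4357
−0.209·log₂(0.209) = 0.4720
−0.288·log₂(0.288) = 0.5172
Sum ≈ 2.2656 → 2.266 bits.

2.266 bits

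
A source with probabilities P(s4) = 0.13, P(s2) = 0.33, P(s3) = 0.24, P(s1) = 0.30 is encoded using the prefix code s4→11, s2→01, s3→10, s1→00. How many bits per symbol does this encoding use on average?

L̄ = Σ pᵢ·ℓᵢ = 0.13·2 + 0.33·2 + 0.24·2 + 0.30·2 = 2 bits/symbol.

2 bits/symbol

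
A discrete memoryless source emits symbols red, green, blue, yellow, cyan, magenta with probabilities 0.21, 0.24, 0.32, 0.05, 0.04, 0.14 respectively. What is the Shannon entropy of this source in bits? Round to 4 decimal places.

H = −Σ pᵢ log₂ pᵢ.
−0.21·log₂(0.21) = 0.4728
−0.24·log₂(0.24) = 0.4941
−0.32·log₂(0.32) = 0.5260
−0.05·log₂(0.05) = 0.2161
−0.04·log₂(0.04) = 0.1858
−0.14·log₂(0.14) = 0.3971
Sum ≈ 2.2920 → 2.2920 bits.

2.2920 bits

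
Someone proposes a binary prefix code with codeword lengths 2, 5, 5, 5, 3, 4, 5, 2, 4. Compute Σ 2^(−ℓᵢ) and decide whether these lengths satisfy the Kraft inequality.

With common denominator 2^5 = 32: Σ 2^(−ℓᵢ) = 8/32 + 1/32 + 1/32 + 1/32 + 4/32 + 2/32 + 1/32 + 8/32 + 2/32 = 28/32 = 0.875.
Kraft's inequality requires Σ ≤ 1; here Σ = 0.875 ≤ 1, so such a prefix code exists.

0.875; yes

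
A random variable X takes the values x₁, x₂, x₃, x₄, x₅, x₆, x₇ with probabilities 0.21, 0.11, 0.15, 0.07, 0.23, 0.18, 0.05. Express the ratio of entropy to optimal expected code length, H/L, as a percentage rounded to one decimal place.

Entropy H = −Σ p log₂ p ≈ 2.6513 bits.
Huffman merges: 1/20+7/100→3/25; 11/100+3/25→23/100; 3/20+9/50→33/100; 21/100+23/100→11/25; 23/100+33/100→14/25; 11/25+14/25→1. L = 67/25 ≈ 2.6800.
Efficiency = H/L = 2.6513/2.6800 = 98.9%.

98.9%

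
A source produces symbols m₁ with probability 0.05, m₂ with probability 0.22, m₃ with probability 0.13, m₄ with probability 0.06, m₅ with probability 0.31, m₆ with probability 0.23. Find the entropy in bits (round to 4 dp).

2.3343 bits

H = −Σ pᵢ log₂ pᵢ.
−0.05·log₂(0.05) = 0.2161
−0.22·log₂(0.22) = 0.4806
−0.13·log₂(0.13) = 0.3826
−0.06·log₂(0.06) = 0.2435
−0.31·log₂(0.31) = 0.5238
−0.23·log₂(0.23) = 0.4877
Sum ≈ 2.3343 → 2.3343 bits.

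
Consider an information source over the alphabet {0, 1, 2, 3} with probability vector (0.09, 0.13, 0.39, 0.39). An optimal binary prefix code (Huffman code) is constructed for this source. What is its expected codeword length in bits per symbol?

Repeatedly combine the two least-probable nodes; the expected code length is the sum of the merged weights.
merge 9/100 + 13/100 → 11/50
merge 11/50 + 39/100 → 61/100
merge 39/100 + 61/100 → 1
L = 11/50 + 61/100 + 1 = 183/100 = 1.83 bits/symbol.

1.83 bits/symbol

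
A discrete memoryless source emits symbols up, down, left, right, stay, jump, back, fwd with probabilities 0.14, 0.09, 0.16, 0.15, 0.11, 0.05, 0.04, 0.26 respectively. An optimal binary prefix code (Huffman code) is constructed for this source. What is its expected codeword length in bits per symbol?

Repeatedly combine the two least-probable nodes; the expected code length is the sum of the merged weights.
merge 1/25 + 1/20 → 9/100
merge 9/100 + 9/100 → 9/50
merge 11/100 + 7/50 → 1/4
merge 3/20 + 4/25 → 31/100
merge 9/50 + 1/4 → 43/100
merge 13/50 + 31/100 → 57/100
merge 43/100 + 57/100 → 1
L = 9/100 + 9/50 + 1/4 + 31/100 + 43/100 + 57/100 + 1 = 283/100 = 2.83 bits/symbol.

2.83 bits/symbol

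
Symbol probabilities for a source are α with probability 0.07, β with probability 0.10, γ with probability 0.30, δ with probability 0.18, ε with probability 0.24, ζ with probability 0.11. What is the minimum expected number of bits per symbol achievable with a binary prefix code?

Repeatedly combine the two least-probable nodes; the expected code length is the sum of the merged weights.
merge 7/100 + 1/10 → 17/100
merge 11/100 + 17/100 → 7/25
merge 9/50 + 6/25 → 21/50
merge 7/25 + 3/10 → 29/50
merge 21/50 + 29/50 → 1
L = 17/100 + 7/25 + 21/50 + 29/50 + 1 = 49/20 = 2.45 bits/symbol.

2.45 bits/symbol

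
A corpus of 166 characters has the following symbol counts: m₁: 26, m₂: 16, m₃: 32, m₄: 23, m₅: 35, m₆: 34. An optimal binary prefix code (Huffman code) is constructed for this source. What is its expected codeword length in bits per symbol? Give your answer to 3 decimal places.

Probabilities are the counts divided by 166.
Repeatedly combine the two least-probable nodes; the expected code length is the sum of the merged weights.
merge 8/83 + 23/166 → 39/166
merge 13/83 + 16/83 → 29/83
merge 17/83 + 35/166 → 69/166
merge 39/166 + 29/83 → 97/166
merge 69/166 + 97/166 → 1
L = 39/166 + 29/83 + 69/166 + 97/166 + 1 = 429/166 ≈ 2.584 bits/symbol.

2.584 bits/symbol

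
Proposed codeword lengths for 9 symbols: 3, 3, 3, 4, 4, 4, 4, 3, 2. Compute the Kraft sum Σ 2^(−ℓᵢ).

1

With common denominator 2^4 = 16: Σ 2^(−ℓᵢ) = 2/16 + 2/16 + 2/16 + 1/16 + 1/16 + 1/16 + 1/16 + 2/16 + 4/16 = 16/16 = 1.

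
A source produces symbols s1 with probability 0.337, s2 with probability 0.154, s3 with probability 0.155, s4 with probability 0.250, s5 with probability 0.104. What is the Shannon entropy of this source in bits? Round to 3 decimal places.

2.201 bits

H = −Σ pᵢ log₂ pᵢ.
−0.337·log₂(0.337) = 0.5288
−0.154·log₂(0.154) = 0.4156
−0.155·log₂(0.155) = 0.4169
−0.250·log₂(0.250) = 0.5000
−0.104·log₂(0.104) = 0.3396
Sum ≈ 2.2010 → 2.201 bits.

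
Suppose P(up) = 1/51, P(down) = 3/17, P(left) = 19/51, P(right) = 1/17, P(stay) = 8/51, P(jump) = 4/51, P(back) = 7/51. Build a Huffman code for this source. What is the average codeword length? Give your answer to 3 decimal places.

Repeatedly combine the two least-probable nodes; the expected code length is the sum of the merged weights.
merge 1/51 + 1/17 → 4/51
merge 4/51 + 4/51 → 8/51
merge 7/51 + 8/51 → 5/17
merge 8/51 + 3/17 → 1/3
merge 5/17 + 1/3 → 32/51
merge 19/51 + 32/51 → 1
L = 4/51 + 8/51 + 5/17 + 1/3 + 32/51 + 1 = 127/51 ≈ 2.490 bits/symbol.

2.490 bits/symbol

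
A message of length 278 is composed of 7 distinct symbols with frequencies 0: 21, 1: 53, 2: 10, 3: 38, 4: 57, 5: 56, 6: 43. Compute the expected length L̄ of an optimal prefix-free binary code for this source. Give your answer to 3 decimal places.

Probabilities are the counts divided by 278.
Repeatedly combine the two least-probable nodes; the expected code length is the sum of the merged weights.
merge 5/139 + 21/278 → 31/278
merge 31/278 + 19/139 → 69/278
merge 43/278 + 53/278 → 48/139
merge 28/139 + 57/278 → 113/278
merge 69/278 + 48/139 → 165/278
merge 113/278 + 165/278 → 1
L = 31/278 + 69/278 + 48/139 + 113/278 + 165/278 + 1 = 376/139 ≈ 2.705 bits/symbol.

2.705 bits/symbol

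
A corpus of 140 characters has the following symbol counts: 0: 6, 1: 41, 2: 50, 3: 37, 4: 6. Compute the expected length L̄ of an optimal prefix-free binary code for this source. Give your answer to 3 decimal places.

Probabilities are the counts divided by 140.
Repeatedly combine the two least-probable nodes; the expected code length is the sum of the merged weights.
merge 3/70 + 3/70 → 3/35
merge 3/35 + 37/140 → 7/20
merge 41/140 + 7/20 → 9/14
merge 5/14 + 9/14 → 1
L = 3/35 + 7/20 + 9/14 + 1 = 291/140 ≈ 2.079 bits/symbol.

2.079 bits/symbol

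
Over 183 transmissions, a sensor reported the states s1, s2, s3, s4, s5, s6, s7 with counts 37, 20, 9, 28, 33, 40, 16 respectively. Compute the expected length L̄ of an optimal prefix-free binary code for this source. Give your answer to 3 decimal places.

2.716 bits/symbol

Probabilities are the counts divided by 183.
Repeatedly combine the two least-probable nodes; the expected code length is the sum of the merged weights.
merge 3/61 + 16/183 → 25/183
merge 20/183 + 25/183 → 15/61
merge 28/183 + 11/61 → 1/3
merge 37/183 + 40/183 → 77/183
merge 15/61 + 1/3 → 106/183
merge 77/183 + 106/183 → 1
L = 25/183 + 15/61 + 1/3 + 77/183 + 106/183 + 1 = 497/183 ≈ 2.716 bits/symbol.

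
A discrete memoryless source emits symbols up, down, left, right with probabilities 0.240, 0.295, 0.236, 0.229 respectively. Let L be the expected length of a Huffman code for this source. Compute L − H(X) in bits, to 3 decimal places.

Entropy H = −Σ p log₂ p ≈ 1.9923 bits.
Huffman merges: 229/1000+59/250→93/200; 6/25+59/200→107/200; 93/200+107/200→1. L = 2 ≈ 2.0000.
L − H = 2.0000 − 1.9923 = 0.008 bits.

0.008 bits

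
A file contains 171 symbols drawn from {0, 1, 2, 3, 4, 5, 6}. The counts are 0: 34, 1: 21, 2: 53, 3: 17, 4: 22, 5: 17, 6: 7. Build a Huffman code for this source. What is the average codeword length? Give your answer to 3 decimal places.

2.632 bits/symbol

Probabilities are the counts divided by 171.
Repeatedly combine the two least-probable nodes; the expected code length is the sum of the merged weights.
merge 7/171 + 17/171 → 8/57
merge 17/171 + 7/57 → 2/9
merge 22/171 + 8/57 → 46/171
merge 34/171 + 2/9 → 8/19
merge 46/171 + 53/171 → 11/19
merge 8/19 + 11/19 → 1
L = 8/57 + 2/9 + 46/171 + 8/19 + 11/19 + 1 = 50/19 ≈ 2.632 bits/symbol.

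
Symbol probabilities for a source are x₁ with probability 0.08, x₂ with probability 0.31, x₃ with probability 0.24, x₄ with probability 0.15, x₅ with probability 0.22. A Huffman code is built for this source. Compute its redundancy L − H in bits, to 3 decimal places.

0.029 bits

Entropy H = −Σ p log₂ p ≈ 2.2006 bits.
Huffman merges: 2/25+3/20→23/100; 11/50+23/100→9/20; 6/25+31/100→11/20; 9/20+11/20→1. L = 223/100 ≈ 2.2300.
L − H = 2.2300 − 2.2006 = 0.029 bits.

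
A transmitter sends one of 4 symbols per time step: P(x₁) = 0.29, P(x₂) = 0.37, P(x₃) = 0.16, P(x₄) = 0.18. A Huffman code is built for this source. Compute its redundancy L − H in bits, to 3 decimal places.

Entropy H = −Σ p log₂ p ≈ 1.9170 bits.
Huffman merges: 4/25+9/50→17/50; 29/100+17/50→63/100; 37/100+63/100→1. L = 197/100 ≈ 1.9700.
L − H = 1.9700 − 1.9170 = 0.053 bits.

0.053 bits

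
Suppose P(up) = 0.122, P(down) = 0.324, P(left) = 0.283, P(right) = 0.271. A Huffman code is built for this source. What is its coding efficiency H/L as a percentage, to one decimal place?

Entropy H = −Σ p log₂ p ≈ 1.9229 bits.
Huffman merges: 61/500+271/1000→393/1000; 283/1000+81/250→607/1000; 393/1000+607/1000→1. L = 2 ≈ 2.0000.
Efficiency = H/L = 1.9229/2.0000 = 96.1%.

96.1%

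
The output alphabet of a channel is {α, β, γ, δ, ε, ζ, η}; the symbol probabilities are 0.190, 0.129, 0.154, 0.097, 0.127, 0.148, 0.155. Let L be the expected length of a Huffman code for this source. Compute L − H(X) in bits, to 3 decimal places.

0.029 bits

Entropy H = −Σ p log₂ p ≈ 2.7814 bits.
Huffman merges: 97/1000+127/1000→28/125; 129/1000+37/250→277/1000; 77/500+31/200→309/1000; 19/100+28/125→207/500; 277/1000+309/1000→293/500; 207/500+293/500→1. L = 281/100 ≈ 2.8100.
L − H = 2.8100 − 2.7814 = 0.029 bits.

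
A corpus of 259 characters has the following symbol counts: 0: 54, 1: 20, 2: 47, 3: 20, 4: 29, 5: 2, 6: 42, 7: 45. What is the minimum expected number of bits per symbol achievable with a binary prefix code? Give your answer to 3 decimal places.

2.857 bits/symbol

Probabilities are the counts divided by 259.
Repeatedly combine the two least-probable nodes; the expected code length is the sum of the merged weights.
merge 2/259 + 20/259 → 22/259
merge 20/259 + 22/259 → 6/37
merge 29/259 + 6/37 → 71/259
merge 6/37 + 45/259 → 87/259
merge 47/259 + 54/259 → 101/259
merge 71/259 + 87/259 → 158/259
merge 101/259 + 158/259 → 1
L = 22/259 + 6/37 + 71/259 + 87/259 + 101/259 + 158/259 + 1 = 20/7 ≈ 2.857 bits/symbol.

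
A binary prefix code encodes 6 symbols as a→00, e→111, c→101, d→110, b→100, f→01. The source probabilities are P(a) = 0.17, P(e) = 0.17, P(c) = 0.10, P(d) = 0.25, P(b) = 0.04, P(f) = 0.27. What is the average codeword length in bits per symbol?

2.56 bits/symbol

L̄ = Σ pᵢ·ℓᵢ = 0.17·2 + 0.17·3 + 0.10·3 + 0.25·3 + 0.04·3 + 0.27·2 = 2.56 bits/symbol.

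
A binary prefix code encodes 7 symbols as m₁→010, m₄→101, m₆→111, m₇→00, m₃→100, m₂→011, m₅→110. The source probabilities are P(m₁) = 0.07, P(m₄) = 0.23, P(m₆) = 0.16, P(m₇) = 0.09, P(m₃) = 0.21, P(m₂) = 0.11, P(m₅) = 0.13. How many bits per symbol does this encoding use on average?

L̄ = Σ pᵢ·ℓᵢ = 0.07·3 + 0.23·3 + 0.16·3 + 0.09·2 + 0.21·3 + 0.11·3 + 0.13·3 = 2.91 bits/symbol.

2.91 bits/symbol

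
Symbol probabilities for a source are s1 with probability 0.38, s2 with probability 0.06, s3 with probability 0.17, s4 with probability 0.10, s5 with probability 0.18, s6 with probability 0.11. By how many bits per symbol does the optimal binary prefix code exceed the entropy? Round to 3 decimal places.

Entropy H = −Σ p log₂ p ≈ 2.3364 bits.
Huffman merges: 3/50+1/10→4/25; 11/100+4/25→27/100; 17/100+9/50→7/20; 27/100+7/20→31/50; 19/50+31/50→1. L = 12/5 ≈ 2.4000.
L − H = 2.4000 − 2.3364 = 0.064 bits.

0.064 bits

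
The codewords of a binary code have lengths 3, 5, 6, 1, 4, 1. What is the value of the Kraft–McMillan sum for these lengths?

With common denominator 2^6 = 64: Σ 2^(−ℓᵢ) = 8/64 + 2/64 + 1/64 + 32/64 + 4/64 + 32/64 = 79/64 = 1.234375.

1.234375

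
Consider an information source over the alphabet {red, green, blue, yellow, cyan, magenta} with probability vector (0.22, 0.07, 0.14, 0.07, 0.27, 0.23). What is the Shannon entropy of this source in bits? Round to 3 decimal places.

2.412 bits

H = −Σ pᵢ log₂ pᵢ.
−0.22·log₂(0.22) = 0.4806
−0.07·log₂(0.07) = 0.2686
−0.14·log₂(0.14) = 0.3971
−0.07·log₂(0.07) = 0.2686
−0.27·log₂(0.27) = 0.5100
−0.23·log₂(0.23) = 0.4877
Sum ≈ 2.4125 → 2.412 bits.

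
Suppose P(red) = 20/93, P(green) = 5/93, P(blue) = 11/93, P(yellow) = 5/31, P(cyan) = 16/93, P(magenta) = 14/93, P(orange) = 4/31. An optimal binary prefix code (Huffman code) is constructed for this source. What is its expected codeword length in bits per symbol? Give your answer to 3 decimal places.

2.785 bits/symbol

Repeatedly combine the two least-probable nodes; the expected code length is the sum of the merged weights.
merge 5/93 + 11/93 → 16/93
merge 4/31 + 14/93 → 26/93
merge 5/31 + 16/93 → 1/3
merge 16/93 + 20/93 → 12/31
merge 26/93 + 1/3 → 19/31
merge 12/31 + 19/31 → 1
L = 16/93 + 26/93 + 1/3 + 12/31 + 19/31 + 1 = 259/93 ≈ 2.785 bits/symbol.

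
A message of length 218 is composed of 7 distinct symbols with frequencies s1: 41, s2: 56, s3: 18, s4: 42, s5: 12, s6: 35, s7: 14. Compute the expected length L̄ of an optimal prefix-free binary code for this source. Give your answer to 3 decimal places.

2.670 bits/symbol

Probabilities are the counts divided by 218.
Repeatedly combine the two least-probable nodes; the expected code length is the sum of the merged weights.
merge 6/109 + 7/109 → 13/109
merge 9/109 + 13/109 → 22/109
merge 35/218 + 41/218 → 38/109
merge 21/109 + 22/109 → 43/109
merge 28/109 + 38/109 → 66/109
merge 43/109 + 66/109 → 1
L = 13/109 + 22/109 + 38/109 + 43/109 + 66/109 + 1 = 291/109 ≈ 2.670 bits/symbol.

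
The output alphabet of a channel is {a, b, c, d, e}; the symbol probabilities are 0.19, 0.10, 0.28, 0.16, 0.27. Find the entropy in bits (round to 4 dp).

H = −Σ pᵢ log₂ pᵢ.
−0.19·log₂(0.19) = 0.4552
−0.10·log₂(0.10) = 0.3322
−0.28·log₂(0.28) = 0.5142
−0.16·log₂(0.16) = 0.4230
−0.27·log₂(0.27) = 0.5100
Sum ≈ 2.2347 → 2.2347 bits.

2.2347 bits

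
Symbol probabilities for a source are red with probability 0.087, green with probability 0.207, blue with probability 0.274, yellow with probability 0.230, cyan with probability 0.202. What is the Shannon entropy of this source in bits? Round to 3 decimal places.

H = −Σ pᵢ log₂ pᵢ.
−0.087·log₂(0.087) = 0.3065
−0.207·log₂(0.207) = 0.4704
−0.274·log₂(0.274) = 0.5118
−0.230·log₂(0.230) = 0.4877
−0.202·log₂(0.202) = 0.4661
Sum ≈ 2.2424 → 2.242 bits.

2.242 bits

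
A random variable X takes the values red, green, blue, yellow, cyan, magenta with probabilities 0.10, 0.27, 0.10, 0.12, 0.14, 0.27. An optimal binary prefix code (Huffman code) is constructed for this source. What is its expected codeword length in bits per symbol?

2.46 bits/symbol

Repeatedly combine the two least-probable nodes; the expected code length is the sum of the merged weights.
merge 1/10 + 1/10 → 1/5
merge 3/25 + 7/50 → 13/50
merge 1/5 + 13/50 → 23/50
merge 27/100 + 27/100 → 27/50
merge 23/50 + 27/50 → 1
L = 1/5 + 13/50 + 23/50 + 27/50 + 1 = 123/50 = 2.46 bits/symbol.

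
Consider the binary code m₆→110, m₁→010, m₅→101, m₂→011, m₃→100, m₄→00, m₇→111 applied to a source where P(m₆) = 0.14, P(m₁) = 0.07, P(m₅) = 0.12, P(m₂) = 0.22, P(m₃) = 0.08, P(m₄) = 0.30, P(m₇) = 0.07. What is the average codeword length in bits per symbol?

L̄ = Σ pᵢ·ℓᵢ = 0.14·3 + 0.07·3 + 0.12·3 + 0.22·3 + 0.08·3 + 0.30·2 + 0.07·3 = 2.7 bits/symbol.

2.7 bits/symbol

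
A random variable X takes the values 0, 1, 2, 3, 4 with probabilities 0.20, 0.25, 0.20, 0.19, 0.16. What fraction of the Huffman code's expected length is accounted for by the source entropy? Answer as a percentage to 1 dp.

Entropy H = −Σ p log₂ p ≈ 2.3070 bits.
Huffman merges: 4/25+19/100→7/20; 1/5+1/5→2/5; 1/4+7/20→3/5; 2/5+3/5→1. L = 47/20 ≈ 2.3500.
Efficiency = H/L = 2.3070/2.3500 = 98.2%.

98.2%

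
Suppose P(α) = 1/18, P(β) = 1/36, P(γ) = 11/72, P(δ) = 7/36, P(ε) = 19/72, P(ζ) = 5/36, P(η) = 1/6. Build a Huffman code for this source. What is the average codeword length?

Repeatedly combine the two least-probable nodes; the expected code length is the sum of the merged weights.
merge 1/36 + 1/18 → 1/12
merge 1/12 + 5/36 → 2/9
merge 11/72 + 1/6 → 23/72
merge 7/36 + 2/9 → 5/12
merge 19/72 + 23/72 → 7/12
merge 5/12 + 7/12 → 1
L = 1/12 + 2/9 + 23/72 + 5/12 + 7/12 + 1 = 21/8 = 2.625 bits/symbol.

2.625 bits/symbol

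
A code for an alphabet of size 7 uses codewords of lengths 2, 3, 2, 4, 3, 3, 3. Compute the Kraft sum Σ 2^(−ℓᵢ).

1.0625

With common denominator 2^4 = 16: Σ 2^(−ℓᵢ) = 4/16 + 2/16 + 4/16 + 1/16 + 2/16 + 2/16 + 2/16 = 17/16 = 1.0625.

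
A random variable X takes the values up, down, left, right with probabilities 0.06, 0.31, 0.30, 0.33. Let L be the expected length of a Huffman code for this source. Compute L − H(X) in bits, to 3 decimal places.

Entropy H = −Σ p log₂ p ≈ 1.8162 bits.
Huffman merges: 3/50+3/10→9/25; 31/100+33/100→16/25; 9/25+16/25→1. L = 2 ≈ 2.0000.
L − H = 2.0000 − 1.8162 = 0.184 bits.

0.184 bits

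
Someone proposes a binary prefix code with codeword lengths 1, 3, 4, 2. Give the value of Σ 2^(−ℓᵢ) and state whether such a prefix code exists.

With common denominator 2^4 = 16: Σ 2^(−ℓᵢ) = 8/16 + 2/16 + 1/16 + 4/16 = 15/16 = 0.9375.
Kraft's inequality requires Σ ≤ 1; here Σ = 0.9375 ≤ 1, so such a prefix code exists.

0.9375; yes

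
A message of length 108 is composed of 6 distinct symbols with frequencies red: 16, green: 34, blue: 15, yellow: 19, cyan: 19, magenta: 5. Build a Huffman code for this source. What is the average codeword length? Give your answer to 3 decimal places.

2.509 bits/symbol

Probabilities are the counts divided by 108.
Repeatedly combine the two least-probable nodes; the expected code length is the sum of the merged weights.
merge 5/108 + 5/36 → 5/27
merge 4/27 + 19/108 → 35/108
merge 19/108 + 5/27 → 13/36
merge 17/54 + 35/108 → 23/36
merge 13/36 + 23/36 → 1
L = 5/27 + 35/108 + 13/36 + 23/36 + 1 = 271/108 ≈ 2.509 bits/symbol.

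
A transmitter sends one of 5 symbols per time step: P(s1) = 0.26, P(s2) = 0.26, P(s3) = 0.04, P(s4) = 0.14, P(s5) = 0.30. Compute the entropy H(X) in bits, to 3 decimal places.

2.115 bits

H = −Σ pᵢ log₂ pᵢ.
−0.26·log₂(0.26) = 0.5053
−0.26·log₂(0.26) = 0.5053
−0.04·log₂(0.04) = 0.1858
−0.14·log₂(0.14) = 0.3971
−0.30·log₂(0.30) = 0.5211
Sum ≈ 2.1145 → 2.115 bits.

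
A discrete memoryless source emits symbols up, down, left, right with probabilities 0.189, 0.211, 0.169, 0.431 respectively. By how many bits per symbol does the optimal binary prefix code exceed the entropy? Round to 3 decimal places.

Entropy H = −Σ p log₂ p ≈ 1.8847 bits.
Huffman merges: 169/1000+189/1000→179/500; 211/1000+179/500→569/1000; 431/1000+569/1000→1. L = 1927/1000 ≈ 1.9270.
L − H = 1.9270 − 1.8847 = 0.042 bits.

0.042 bits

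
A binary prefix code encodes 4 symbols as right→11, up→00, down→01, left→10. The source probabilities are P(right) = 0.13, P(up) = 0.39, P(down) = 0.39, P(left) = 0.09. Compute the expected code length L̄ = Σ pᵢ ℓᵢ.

2 bits/symbol

L̄ = Σ pᵢ·ℓᵢ = 0.13·2 + 0.39·2 + 0.39·2 + 0.09·2 = 2 bits/symbol.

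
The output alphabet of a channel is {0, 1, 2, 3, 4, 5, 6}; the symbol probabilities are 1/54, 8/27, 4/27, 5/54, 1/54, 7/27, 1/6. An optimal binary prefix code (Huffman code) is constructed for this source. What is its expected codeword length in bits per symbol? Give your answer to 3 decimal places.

2.444 bits/symbol

Repeatedly combine the two least-probable nodes; the expected code length is the sum of the merged weights.
merge 1/54 + 1/54 → 1/27
merge 1/27 + 5/54 → 7/54
merge 7/54 + 4/27 → 5/18
merge 1/6 + 7/27 → 23/54
merge 5/18 + 8/27 → 31/54
merge 23/54 + 31/54 → 1
L = 1/27 + 7/54 + 5/18 + 23/54 + 31/54 + 1 = 22/9 ≈ 2.444 bits/symbol.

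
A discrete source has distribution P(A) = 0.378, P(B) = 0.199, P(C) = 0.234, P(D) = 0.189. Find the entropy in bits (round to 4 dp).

1.9386 bits

H = −Σ pᵢ log₂ pᵢ.
−0.378·log₂(0.378) = 0.5305
−0.199·log₂(0.199) = 0.4635
−0.234·log₂(0.234) = 0.4903
−0.189·log₂(0.189) = 0.4543
Sum ≈ 1.9386 → 1.9386 bits.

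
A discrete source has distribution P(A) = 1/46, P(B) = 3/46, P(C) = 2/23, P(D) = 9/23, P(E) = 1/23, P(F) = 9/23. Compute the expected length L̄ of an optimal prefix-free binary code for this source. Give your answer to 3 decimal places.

Repeatedly combine the two least-probable nodes; the expected code length is the sum of the merged weights.
merge 1/46 + 1/23 → 3/46
merge 3/46 + 3/46 → 3/23
merge 2/23 + 3/23 → 5/23
merge 5/23 + 9/23 → 14/23
merge 9/23 + 14/23 → 1
L = 3/46 + 3/23 + 5/23 + 14/23 + 1 = 93/46 ≈ 2.022 bits/symbol.

2.022 bits/symbol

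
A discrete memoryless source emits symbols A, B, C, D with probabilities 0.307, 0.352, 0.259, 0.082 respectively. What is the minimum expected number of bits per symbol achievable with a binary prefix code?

1.989 bits/symbol

Repeatedly combine the two least-probable nodes; the expected code length is the sum of the merged weights.
merge 41/500 + 259/1000 → 341/1000
merge 307/1000 + 341/1000 → 81/125
merge 44/125 + 81/125 → 1
L = 341/1000 + 81/125 + 1 = 1989/1000 = 1.989 bits/symbol.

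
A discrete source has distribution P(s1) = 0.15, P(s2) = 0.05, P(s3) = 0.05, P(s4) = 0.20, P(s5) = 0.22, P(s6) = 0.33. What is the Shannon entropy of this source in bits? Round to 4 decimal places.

2.3155 bits

H = −Σ pᵢ log₂ pᵢ.
−0.15·log₂(0.15) = 0.4105
−0.05·log₂(0.05) = 0.2161
−0.05·log₂(0.05) = 0.2161
−0.20·log₂(0.20) = 0.4644
−0.22·log₂(0.22) = 0.4806
−0.33·log₂(0.33) = 0.5278
Sum ≈ 2.3155 → 2.3155 bits.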